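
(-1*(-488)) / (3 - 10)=-488 / 7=-69.71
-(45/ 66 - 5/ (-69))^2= -1311025/ 2304324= -0.57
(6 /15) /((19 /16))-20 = -1868 /95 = -19.66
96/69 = 32/23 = 1.39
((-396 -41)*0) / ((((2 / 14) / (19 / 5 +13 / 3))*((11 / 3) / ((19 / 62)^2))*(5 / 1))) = 0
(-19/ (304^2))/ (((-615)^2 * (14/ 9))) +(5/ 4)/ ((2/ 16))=28617343999/ 2861734400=10.00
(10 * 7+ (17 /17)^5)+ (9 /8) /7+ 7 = 4377 /56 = 78.16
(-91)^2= 8281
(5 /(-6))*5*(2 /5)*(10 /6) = -25 /9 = -2.78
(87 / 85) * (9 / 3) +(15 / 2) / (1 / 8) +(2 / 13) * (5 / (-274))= 63.07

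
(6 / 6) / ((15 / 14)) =14 / 15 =0.93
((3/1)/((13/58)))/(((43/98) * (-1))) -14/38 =-30.87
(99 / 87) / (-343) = -33 / 9947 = -0.00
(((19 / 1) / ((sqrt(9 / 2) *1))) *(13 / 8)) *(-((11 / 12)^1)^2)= -29887 *sqrt(2) / 3456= -12.23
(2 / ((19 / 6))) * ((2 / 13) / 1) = 0.10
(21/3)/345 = 7/345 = 0.02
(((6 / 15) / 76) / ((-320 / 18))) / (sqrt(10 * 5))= -9 * sqrt(2) / 304000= -0.00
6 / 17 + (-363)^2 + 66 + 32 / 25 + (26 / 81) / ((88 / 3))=66564321497 / 504900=131836.64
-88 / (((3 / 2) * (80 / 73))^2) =-58619 / 1800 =-32.57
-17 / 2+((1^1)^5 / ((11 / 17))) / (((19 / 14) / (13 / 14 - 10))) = -7871 / 418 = -18.83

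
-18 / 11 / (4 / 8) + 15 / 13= -2.12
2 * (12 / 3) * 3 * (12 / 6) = 48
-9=-9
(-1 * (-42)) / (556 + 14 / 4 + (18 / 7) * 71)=196 / 3463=0.06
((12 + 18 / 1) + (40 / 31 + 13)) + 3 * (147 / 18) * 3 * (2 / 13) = 55.60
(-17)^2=289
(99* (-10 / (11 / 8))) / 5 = -144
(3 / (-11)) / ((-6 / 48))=24 / 11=2.18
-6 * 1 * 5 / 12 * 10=-25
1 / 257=0.00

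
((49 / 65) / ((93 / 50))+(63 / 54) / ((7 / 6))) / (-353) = -1699 / 426777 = -0.00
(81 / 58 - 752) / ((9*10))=-8707 / 1044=-8.34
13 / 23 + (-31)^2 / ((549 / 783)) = 1923754 / 1403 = 1371.17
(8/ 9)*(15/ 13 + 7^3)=35792/ 117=305.91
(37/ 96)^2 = 1369/ 9216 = 0.15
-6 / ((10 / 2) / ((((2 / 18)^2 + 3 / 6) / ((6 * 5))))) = -83 / 4050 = -0.02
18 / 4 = 4.50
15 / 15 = 1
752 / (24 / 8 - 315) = -2.41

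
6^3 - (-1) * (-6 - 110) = 100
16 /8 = 2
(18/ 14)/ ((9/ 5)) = 5/ 7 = 0.71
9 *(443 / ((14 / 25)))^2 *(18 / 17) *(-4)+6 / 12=-39740421667 / 1666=-23853794.52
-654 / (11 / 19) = -12426 / 11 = -1129.64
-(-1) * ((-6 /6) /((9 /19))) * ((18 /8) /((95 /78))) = -39 /10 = -3.90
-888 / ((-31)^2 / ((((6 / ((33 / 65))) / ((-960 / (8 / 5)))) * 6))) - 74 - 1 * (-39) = -34.89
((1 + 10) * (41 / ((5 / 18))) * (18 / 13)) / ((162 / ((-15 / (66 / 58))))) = -2378 / 13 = -182.92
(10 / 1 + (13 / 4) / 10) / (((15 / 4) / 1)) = 413 / 150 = 2.75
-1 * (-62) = 62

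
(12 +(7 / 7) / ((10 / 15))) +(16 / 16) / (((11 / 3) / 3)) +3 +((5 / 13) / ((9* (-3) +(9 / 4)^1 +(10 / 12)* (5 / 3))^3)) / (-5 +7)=2946157342833 / 170119469806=17.32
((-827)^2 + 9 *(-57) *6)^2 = 463558084201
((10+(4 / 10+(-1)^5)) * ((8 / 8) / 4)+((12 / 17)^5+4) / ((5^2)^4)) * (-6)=-3128136680949 / 221852656250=-14.10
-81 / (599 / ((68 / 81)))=-0.11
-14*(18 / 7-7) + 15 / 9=191 / 3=63.67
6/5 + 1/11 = 71/55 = 1.29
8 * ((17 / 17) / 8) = 1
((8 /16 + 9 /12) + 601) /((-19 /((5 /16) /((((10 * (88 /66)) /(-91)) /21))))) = 13810797 /9728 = 1419.70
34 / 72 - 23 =-811 / 36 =-22.53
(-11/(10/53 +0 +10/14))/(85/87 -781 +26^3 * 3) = -355047/1514023790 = -0.00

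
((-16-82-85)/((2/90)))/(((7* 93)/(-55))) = 150975/217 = 695.74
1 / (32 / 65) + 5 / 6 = 275 / 96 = 2.86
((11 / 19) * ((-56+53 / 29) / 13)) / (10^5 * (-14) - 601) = 17281 / 10032504963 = 0.00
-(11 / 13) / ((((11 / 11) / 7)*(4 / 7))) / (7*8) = -77 / 416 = -0.19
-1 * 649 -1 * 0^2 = -649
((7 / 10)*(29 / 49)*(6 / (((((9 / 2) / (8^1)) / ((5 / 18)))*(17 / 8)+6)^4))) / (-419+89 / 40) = -2432696320000 / 4596361998629487219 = -0.00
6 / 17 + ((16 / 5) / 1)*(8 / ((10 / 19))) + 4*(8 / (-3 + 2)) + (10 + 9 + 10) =19547 / 425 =45.99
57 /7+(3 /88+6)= 8733 /616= 14.18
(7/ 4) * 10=17.50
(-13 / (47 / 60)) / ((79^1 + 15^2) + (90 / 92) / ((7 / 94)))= -125580 / 2399773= -0.05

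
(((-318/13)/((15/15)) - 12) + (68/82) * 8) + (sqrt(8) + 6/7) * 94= 189326/3731 + 188 * sqrt(2)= 316.62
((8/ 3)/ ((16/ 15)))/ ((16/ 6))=15/ 16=0.94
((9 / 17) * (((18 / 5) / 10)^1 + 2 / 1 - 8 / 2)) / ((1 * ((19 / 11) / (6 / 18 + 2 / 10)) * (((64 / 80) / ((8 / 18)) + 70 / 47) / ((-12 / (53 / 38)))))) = 12209472 / 17411825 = 0.70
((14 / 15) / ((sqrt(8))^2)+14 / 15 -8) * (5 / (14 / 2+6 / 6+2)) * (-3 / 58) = 417 / 2320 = 0.18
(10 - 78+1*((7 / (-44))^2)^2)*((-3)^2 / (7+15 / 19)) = -43582449717 / 554718208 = -78.57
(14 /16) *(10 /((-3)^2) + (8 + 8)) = 539 /36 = 14.97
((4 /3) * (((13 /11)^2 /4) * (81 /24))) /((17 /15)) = 22815 /16456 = 1.39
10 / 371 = 0.03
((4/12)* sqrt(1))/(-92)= -0.00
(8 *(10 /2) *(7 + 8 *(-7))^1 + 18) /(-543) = 1942 /543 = 3.58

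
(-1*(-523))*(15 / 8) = 7845 / 8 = 980.62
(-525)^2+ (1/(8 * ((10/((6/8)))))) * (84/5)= 110250063/400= 275625.16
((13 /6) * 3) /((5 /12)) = 78 /5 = 15.60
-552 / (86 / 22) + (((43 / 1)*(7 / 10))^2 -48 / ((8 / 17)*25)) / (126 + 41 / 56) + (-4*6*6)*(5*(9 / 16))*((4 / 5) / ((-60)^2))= -17424937 / 129860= -134.18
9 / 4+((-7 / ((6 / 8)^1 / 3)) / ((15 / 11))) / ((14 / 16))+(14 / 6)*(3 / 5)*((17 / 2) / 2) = -229 / 15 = -15.27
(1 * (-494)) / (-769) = 0.64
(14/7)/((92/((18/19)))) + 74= 32347/437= 74.02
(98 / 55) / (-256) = -49 / 7040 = -0.01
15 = 15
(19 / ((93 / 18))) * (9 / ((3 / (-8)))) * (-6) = 529.55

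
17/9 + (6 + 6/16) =595/72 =8.26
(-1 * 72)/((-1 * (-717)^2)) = 8/57121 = 0.00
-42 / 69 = -0.61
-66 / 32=-33 / 16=-2.06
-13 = -13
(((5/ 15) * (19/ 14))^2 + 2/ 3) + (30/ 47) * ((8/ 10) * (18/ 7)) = 181103/ 82908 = 2.18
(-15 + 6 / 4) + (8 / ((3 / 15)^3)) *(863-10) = 1705973 / 2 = 852986.50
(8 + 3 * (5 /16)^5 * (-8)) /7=1.13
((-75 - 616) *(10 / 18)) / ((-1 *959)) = 3455 / 8631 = 0.40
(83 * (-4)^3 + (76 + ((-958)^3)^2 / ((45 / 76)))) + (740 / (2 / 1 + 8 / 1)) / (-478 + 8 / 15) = 210383156969943102387869 / 161145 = 1305551875453430775.93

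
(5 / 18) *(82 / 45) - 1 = -0.49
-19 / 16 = -1.19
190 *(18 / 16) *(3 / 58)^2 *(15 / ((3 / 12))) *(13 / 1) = 1500525 / 3364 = 446.05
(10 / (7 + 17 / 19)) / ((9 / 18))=38 / 15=2.53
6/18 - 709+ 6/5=-10612/15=-707.47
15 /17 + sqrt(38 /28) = 2.05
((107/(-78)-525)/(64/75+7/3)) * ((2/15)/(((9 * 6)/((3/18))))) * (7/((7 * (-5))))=41057/3020004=0.01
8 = 8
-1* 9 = -9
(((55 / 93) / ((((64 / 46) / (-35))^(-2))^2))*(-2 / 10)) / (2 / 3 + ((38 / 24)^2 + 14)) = -553648128 / 32193584281114375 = -0.00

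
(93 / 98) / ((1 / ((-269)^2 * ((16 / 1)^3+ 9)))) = 27624897165 / 98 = 281886705.77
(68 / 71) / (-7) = -68 / 497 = -0.14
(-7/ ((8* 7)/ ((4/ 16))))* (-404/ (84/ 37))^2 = -989.60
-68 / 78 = -34 / 39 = -0.87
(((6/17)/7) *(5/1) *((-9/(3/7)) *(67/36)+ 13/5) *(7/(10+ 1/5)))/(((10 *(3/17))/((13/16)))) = -28457/9792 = -2.91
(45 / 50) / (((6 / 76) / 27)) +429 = 3684 / 5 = 736.80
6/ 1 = 6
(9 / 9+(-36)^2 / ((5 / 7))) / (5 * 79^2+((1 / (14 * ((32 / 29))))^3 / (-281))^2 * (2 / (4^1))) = 11589189250316493459030016 / 199207144737317496853719805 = 0.06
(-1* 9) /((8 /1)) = -9 /8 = -1.12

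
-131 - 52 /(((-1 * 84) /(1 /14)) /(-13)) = -38683 /294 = -131.57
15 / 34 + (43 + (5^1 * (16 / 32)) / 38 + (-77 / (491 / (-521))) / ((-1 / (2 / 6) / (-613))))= 31855302335 / 1903116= 16738.50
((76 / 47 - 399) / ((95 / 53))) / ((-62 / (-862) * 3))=-22454669 / 21855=-1027.44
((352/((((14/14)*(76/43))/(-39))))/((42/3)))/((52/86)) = -122034/133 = -917.55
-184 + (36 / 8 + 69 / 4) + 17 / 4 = -158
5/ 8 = 0.62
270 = 270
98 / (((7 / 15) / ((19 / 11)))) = 3990 / 11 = 362.73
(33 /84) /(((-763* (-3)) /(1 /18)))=11 /1153656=0.00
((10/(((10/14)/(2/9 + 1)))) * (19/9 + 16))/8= 12551/324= 38.74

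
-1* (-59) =59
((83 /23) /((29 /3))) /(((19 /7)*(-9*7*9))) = -83 /342171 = -0.00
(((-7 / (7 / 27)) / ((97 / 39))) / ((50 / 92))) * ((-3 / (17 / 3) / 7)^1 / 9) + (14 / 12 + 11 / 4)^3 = 30044423089 / 498657600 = 60.25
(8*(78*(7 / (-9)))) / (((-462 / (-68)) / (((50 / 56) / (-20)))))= 2210 / 693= 3.19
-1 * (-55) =55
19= 19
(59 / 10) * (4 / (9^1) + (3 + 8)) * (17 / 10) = 103309 / 900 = 114.79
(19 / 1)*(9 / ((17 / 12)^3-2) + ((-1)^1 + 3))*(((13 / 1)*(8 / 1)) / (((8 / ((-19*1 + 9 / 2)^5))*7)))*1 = -6682388766157 / 23312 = -286650170.13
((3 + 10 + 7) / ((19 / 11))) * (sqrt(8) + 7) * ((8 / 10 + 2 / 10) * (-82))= -126280 / 19 - 36080 * sqrt(2) / 19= -9331.83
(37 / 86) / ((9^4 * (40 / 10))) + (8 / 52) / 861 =1642703 / 8420807304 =0.00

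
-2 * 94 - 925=-1113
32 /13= 2.46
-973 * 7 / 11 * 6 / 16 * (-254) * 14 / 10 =18164937 / 220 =82567.90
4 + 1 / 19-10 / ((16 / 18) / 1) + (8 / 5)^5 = 780993 / 237500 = 3.29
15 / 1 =15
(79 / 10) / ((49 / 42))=6.77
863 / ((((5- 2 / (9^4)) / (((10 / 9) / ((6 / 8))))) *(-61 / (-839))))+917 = 8872735451 / 2000983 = 4434.19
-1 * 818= -818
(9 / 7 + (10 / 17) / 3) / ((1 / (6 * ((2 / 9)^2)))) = 4232 / 9639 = 0.44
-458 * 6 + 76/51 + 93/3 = -138491/51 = -2715.51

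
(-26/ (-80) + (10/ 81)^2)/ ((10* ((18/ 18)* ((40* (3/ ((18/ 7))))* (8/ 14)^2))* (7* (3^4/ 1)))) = 89293/ 22674816000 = 0.00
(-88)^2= 7744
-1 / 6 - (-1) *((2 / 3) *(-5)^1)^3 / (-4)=491 / 54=9.09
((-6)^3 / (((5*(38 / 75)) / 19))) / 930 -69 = -2193 / 31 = -70.74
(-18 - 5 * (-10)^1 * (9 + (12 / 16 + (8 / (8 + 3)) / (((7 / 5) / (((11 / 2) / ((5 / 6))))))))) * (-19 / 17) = -170487 / 238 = -716.33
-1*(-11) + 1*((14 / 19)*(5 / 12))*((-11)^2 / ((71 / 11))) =135619 / 8094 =16.76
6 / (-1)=-6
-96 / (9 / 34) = -1088 / 3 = -362.67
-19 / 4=-4.75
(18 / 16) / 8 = 9 / 64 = 0.14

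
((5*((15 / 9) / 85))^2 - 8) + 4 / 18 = -2245 / 289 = -7.77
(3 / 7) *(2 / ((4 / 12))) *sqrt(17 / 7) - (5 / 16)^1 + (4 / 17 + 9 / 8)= 285 / 272 + 18 *sqrt(119) / 49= 5.06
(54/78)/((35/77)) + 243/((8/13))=206127/520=396.40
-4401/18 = -489/2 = -244.50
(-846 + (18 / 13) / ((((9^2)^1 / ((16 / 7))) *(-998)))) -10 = -349830952 / 408681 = -856.00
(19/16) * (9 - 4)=95/16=5.94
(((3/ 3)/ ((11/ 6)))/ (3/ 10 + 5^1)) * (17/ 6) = 170/ 583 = 0.29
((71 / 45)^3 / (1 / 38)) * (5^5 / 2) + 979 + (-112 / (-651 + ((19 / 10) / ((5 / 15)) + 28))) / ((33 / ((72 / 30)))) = 11592496963832 / 49501287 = 234185.77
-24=-24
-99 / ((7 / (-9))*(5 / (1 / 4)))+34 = 5651 / 140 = 40.36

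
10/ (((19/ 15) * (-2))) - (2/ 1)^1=-113/ 19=-5.95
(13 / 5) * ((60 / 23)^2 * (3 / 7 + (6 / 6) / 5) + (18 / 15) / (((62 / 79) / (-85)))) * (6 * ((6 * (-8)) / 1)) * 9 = 486177580512 / 573965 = 847050.92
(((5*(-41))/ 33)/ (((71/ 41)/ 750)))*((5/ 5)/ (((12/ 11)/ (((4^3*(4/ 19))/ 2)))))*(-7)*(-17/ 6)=-4000780000/ 12141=-329526.40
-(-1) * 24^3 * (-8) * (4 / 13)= -442368 / 13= -34028.31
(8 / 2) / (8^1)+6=13 / 2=6.50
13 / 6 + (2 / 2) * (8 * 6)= 50.17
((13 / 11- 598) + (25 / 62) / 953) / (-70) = 77579863 / 9099244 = 8.53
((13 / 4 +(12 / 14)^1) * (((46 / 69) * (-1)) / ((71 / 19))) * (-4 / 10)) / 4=437 / 5964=0.07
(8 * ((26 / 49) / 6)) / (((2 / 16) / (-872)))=-725504 / 147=-4935.40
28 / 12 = 7 / 3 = 2.33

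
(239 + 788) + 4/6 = 3083/3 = 1027.67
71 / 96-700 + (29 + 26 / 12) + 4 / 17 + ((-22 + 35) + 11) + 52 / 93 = -643.30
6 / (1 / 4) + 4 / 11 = 24.36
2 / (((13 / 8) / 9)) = 144 / 13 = 11.08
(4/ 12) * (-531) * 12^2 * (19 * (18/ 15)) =-2905632/ 5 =-581126.40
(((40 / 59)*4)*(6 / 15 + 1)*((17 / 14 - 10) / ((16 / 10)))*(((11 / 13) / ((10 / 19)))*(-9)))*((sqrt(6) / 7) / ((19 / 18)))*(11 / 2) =1205523*sqrt(6) / 5369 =549.99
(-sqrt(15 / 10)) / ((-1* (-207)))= -sqrt(6) / 414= -0.01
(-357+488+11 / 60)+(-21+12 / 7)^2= 1479179 / 2940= 503.12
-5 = -5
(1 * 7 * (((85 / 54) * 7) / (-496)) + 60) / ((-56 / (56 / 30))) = -320575 / 160704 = -1.99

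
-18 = -18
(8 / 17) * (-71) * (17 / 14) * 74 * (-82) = 246187.43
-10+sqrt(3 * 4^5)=45.43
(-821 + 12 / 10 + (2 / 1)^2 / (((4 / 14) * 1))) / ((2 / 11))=-44319 / 10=-4431.90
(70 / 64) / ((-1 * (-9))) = 35 / 288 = 0.12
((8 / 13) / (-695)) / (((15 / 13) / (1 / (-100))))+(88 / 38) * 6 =68805038 / 4951875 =13.89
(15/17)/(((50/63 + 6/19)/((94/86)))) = 843885/970768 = 0.87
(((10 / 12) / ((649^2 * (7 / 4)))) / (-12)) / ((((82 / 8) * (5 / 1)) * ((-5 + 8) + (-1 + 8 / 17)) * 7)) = -17 / 159930440901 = -0.00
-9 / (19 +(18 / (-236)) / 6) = -2124 / 4481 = -0.47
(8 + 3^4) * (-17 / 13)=-1513 / 13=-116.38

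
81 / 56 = 1.45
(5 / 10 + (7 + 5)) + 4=33 / 2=16.50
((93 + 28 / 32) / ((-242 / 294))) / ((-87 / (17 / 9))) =625583 / 252648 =2.48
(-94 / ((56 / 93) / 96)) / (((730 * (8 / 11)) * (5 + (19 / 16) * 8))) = -144243 / 74095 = -1.95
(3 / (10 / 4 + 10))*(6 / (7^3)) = 36 / 8575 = 0.00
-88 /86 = -1.02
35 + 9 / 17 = 604 / 17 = 35.53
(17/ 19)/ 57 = 17/ 1083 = 0.02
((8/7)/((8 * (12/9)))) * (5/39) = 0.01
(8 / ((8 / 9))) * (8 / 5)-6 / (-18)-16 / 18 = 623 / 45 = 13.84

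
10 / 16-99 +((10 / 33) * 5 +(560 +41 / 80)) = 1224043 / 2640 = 463.65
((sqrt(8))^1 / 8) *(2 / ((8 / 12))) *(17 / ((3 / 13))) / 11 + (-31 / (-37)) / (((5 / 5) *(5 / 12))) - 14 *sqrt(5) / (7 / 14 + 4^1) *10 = -280 *sqrt(5) / 9 + 372 / 185 + 221 *sqrt(2) / 44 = -60.45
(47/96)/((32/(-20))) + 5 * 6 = 22805/768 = 29.69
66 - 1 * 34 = 32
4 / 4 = 1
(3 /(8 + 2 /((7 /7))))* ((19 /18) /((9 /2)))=19 /270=0.07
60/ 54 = 10/ 9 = 1.11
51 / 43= 1.19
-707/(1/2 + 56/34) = -24038/73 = -329.29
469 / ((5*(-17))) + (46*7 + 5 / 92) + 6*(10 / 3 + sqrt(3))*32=192*sqrt(3) + 7480117 / 7820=1289.09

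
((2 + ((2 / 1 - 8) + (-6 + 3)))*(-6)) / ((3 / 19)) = 266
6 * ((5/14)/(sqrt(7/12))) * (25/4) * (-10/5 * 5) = -1875 * sqrt(21)/49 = -175.35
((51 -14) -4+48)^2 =6561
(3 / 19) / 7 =3 / 133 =0.02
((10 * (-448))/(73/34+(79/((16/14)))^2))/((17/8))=-0.44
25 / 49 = 0.51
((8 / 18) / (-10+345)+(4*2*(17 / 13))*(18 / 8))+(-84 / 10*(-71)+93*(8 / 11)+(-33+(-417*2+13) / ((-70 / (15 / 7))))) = 5743839833 / 8450442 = 679.71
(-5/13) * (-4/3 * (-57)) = -380/13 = -29.23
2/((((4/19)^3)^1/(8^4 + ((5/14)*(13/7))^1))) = 2753703307/3136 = 878094.17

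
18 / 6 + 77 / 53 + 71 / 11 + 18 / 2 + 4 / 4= 12189 / 583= 20.91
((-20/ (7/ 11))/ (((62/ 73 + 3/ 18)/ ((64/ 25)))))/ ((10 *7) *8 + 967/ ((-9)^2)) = -99906048/ 721543025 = -0.14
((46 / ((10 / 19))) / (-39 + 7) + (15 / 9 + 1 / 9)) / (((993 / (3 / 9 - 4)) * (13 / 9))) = 15103 / 6196320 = 0.00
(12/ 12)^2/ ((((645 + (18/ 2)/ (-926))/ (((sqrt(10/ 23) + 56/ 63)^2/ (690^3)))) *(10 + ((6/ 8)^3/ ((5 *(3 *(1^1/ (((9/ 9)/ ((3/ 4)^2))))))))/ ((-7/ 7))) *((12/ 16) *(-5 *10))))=-301876/ 19484110891483048125 - 14816 *sqrt(230)/ 15154308471153481875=-0.00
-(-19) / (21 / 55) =1045 / 21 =49.76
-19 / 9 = -2.11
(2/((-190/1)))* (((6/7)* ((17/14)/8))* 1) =-0.00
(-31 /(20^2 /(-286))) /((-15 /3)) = -4433 /1000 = -4.43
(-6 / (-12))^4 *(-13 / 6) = -13 / 96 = -0.14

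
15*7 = 105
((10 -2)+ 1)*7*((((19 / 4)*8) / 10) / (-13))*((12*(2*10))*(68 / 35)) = -558144 / 65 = -8586.83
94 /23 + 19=531 /23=23.09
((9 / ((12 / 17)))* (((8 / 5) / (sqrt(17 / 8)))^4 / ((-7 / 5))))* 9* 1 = -1769472 / 14875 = -118.96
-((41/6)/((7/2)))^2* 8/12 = -3362/1323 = -2.54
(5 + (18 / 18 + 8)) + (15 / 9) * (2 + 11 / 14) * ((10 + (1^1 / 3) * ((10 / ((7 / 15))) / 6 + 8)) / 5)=2633 / 98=26.87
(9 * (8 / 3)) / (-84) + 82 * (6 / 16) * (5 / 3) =50.96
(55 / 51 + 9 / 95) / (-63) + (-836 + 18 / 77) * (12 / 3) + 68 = -10996371424 / 3357585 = -3275.08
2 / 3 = 0.67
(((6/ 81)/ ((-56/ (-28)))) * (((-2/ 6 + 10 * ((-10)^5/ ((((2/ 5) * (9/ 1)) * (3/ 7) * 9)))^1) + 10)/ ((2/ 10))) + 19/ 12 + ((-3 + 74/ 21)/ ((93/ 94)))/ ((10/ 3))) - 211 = -385657589119/ 28474740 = -13543.85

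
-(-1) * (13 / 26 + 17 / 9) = 43 / 18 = 2.39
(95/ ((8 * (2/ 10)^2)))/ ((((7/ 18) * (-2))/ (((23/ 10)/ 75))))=-1311/ 112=-11.71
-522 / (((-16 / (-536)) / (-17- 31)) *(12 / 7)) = 489636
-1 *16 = -16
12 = 12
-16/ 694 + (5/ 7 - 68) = -67.31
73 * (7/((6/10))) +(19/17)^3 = 12573292/14739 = 853.06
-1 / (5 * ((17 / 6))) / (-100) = 3 / 4250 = 0.00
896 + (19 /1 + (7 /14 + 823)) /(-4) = 685.38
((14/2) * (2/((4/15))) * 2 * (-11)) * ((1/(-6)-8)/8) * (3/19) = 56595/304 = 186.17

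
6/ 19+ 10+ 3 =253/ 19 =13.32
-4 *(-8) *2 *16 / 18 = 512 / 9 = 56.89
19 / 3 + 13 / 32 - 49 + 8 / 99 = -133625 / 3168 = -42.18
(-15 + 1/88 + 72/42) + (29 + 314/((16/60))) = 735027/616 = 1193.23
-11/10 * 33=-363/10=-36.30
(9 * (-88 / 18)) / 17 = -44 / 17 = -2.59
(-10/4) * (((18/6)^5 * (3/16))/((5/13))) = -9477/32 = -296.16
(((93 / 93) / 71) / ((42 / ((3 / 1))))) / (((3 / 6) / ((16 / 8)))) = 2 / 497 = 0.00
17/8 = 2.12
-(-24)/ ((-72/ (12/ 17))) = -4/ 17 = -0.24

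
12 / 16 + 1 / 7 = 25 / 28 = 0.89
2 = 2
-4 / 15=-0.27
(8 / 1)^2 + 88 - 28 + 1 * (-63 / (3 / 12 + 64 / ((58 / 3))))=6272 / 59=106.31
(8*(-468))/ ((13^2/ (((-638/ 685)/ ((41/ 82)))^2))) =-468914688/ 6099925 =-76.87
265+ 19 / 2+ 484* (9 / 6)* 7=10713 / 2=5356.50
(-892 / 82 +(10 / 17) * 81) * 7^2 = 1801.68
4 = 4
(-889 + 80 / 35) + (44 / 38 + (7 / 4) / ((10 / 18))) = -2347201 / 2660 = -882.41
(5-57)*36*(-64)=119808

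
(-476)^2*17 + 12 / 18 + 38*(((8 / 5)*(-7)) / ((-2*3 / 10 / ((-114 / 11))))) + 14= 126867028 / 33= 3844455.39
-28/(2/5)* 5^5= -218750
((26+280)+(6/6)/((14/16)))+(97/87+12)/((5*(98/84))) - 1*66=247042/1015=243.39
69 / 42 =23 / 14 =1.64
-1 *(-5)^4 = -625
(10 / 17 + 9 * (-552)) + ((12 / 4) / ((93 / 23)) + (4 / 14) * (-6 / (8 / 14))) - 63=-2652217 / 527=-5032.67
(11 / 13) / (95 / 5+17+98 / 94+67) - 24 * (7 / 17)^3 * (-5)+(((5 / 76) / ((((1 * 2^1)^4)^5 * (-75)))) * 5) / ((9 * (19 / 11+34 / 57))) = 24008204519668124047 / 2862923154425118720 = 8.39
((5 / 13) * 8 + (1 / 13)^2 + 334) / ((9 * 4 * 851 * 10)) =18989 / 17258280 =0.00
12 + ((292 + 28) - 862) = -530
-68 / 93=-0.73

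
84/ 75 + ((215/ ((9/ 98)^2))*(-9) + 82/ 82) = -51621023/ 225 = -229426.77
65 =65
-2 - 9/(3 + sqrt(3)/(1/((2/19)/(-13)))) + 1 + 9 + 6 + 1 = 2196264/183023 - 1482* sqrt(3)/183023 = 11.99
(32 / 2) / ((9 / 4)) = 64 / 9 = 7.11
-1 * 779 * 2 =-1558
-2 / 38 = -1 / 19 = -0.05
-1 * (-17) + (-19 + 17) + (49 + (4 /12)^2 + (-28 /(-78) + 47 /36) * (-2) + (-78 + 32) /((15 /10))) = 783 /26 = 30.12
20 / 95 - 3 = -53 / 19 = -2.79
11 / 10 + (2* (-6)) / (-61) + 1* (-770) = -468909 / 610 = -768.70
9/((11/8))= 6.55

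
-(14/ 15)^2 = -196/ 225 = -0.87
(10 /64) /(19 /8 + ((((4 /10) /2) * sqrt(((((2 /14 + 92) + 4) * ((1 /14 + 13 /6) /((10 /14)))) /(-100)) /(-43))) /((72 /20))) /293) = 74566134208125 /1133405239457404 - 65925 * sqrt(142813965) /566702619728702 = 0.07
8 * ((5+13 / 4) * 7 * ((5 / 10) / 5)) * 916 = 211596 / 5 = 42319.20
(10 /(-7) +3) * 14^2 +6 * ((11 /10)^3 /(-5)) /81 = 20788669 /67500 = 307.98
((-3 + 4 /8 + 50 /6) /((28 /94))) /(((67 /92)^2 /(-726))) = -120336920 /4489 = -26807.07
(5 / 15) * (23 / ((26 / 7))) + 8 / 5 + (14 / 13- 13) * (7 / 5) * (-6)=40489 / 390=103.82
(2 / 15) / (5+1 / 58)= 116 / 4365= 0.03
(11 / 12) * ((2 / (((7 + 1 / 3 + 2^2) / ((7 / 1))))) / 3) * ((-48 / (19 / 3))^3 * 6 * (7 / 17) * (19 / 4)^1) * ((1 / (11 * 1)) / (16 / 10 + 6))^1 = -45722880 / 1982251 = -23.07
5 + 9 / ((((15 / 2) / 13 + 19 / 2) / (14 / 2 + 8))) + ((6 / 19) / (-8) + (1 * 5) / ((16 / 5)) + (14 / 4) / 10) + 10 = 6027357 / 199120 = 30.27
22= 22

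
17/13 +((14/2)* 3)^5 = 53093330/13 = 4084102.31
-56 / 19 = -2.95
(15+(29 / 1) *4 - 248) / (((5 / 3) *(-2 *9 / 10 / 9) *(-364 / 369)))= -9963 / 28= -355.82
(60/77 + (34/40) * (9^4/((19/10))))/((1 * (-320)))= -8590629/936320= -9.17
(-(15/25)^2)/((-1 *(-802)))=-9/20050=-0.00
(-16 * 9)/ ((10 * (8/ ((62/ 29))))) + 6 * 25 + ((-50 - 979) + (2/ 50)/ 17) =-10881076/ 12325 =-882.85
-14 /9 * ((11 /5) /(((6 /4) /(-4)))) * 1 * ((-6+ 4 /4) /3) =-15.21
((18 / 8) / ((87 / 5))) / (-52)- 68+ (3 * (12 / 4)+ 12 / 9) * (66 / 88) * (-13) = -1017915 / 6032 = -168.75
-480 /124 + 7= 3.13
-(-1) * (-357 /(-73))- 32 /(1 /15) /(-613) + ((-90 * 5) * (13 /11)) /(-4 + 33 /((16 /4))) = -999650853 /8368063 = -119.46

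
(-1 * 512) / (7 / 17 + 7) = -4352 / 63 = -69.08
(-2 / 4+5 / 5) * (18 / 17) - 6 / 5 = -57 / 85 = -0.67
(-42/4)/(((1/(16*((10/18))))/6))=-560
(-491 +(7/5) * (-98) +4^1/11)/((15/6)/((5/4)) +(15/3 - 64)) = 34531/3135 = 11.01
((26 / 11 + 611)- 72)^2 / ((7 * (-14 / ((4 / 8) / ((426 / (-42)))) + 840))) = 35462025 / 952028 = 37.25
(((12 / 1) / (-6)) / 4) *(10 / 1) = -5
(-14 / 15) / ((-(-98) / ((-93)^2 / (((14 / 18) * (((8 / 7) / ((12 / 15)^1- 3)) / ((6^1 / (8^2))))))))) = 856251 / 44800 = 19.11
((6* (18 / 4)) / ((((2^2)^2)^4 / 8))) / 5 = 27 / 40960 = 0.00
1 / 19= 0.05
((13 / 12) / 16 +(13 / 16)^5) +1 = 4472599 / 3145728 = 1.42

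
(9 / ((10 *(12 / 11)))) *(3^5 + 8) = 207.08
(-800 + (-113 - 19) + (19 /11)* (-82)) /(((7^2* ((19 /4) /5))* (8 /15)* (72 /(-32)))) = 590500 /30723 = 19.22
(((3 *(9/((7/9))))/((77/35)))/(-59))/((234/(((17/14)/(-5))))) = 459/1653652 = 0.00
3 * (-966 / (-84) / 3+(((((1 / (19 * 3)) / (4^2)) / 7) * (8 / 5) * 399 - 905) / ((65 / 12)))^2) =17689459991 / 211250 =83737.09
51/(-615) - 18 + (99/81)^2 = -275462/16605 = -16.59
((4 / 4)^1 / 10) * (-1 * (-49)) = 49 / 10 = 4.90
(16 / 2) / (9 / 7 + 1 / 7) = 28 / 5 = 5.60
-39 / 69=-13 / 23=-0.57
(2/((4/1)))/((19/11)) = 11/38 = 0.29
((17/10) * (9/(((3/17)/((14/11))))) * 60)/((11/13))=946764/121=7824.50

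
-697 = -697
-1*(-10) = 10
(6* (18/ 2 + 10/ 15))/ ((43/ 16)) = 928/ 43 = 21.58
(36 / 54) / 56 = 1 / 84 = 0.01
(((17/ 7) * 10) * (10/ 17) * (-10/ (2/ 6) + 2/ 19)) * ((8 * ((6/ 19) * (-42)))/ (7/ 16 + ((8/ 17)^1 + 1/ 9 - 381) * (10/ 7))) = -83.45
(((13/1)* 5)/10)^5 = 371293/32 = 11602.91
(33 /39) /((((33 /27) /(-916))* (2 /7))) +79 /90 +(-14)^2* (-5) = -3742433 /1170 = -3198.66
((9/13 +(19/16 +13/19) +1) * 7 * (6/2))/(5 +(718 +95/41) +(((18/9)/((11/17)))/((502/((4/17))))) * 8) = 2232210519/21632702624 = 0.10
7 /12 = 0.58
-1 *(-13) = 13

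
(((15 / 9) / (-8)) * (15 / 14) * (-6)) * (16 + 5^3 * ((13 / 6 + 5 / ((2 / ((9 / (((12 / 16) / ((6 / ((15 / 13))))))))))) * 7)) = 20761775 / 112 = 185372.99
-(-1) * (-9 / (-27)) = 0.33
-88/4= -22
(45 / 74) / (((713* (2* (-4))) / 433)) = -0.05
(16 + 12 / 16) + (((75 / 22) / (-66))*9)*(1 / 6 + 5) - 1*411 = -383959 / 968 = -396.65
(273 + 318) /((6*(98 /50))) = 4925 /98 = 50.26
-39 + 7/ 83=-3230/ 83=-38.92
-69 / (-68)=69 / 68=1.01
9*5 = 45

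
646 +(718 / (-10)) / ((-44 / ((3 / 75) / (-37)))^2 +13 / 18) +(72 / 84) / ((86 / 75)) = 29022350841808553 / 44874314119565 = 646.75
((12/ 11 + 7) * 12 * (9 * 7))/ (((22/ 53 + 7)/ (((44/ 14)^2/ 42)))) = 1245288/ 6419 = 194.00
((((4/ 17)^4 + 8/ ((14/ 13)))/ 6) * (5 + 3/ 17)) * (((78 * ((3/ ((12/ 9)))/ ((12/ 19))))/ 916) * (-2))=-8853787371/ 2276030771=-3.89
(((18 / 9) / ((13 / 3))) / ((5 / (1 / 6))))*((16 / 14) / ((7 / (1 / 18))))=4 / 28665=0.00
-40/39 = -1.03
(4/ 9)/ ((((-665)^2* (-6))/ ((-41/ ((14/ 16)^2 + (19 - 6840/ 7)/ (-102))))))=89216/ 131975923275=0.00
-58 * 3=-174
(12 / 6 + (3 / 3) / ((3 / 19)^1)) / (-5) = -5 / 3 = -1.67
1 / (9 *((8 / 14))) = 7 / 36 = 0.19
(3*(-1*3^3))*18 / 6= -243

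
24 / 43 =0.56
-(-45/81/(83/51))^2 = -7225/62001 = -0.12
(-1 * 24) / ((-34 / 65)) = 780 / 17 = 45.88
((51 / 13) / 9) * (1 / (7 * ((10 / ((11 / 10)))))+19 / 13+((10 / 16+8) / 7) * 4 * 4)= 156111 / 16900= 9.24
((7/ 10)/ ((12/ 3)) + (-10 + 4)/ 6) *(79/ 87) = -869/ 1160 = -0.75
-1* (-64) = 64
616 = 616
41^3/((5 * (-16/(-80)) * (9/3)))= 68921/3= 22973.67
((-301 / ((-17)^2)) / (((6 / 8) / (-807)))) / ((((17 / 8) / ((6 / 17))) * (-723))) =-5182016 / 20128561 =-0.26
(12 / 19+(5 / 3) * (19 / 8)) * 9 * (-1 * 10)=-31395 / 76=-413.09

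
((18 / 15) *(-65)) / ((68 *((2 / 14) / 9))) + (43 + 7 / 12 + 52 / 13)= -5035 / 204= -24.68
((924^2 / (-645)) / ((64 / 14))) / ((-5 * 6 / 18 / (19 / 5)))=7097013 / 10750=660.19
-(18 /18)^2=-1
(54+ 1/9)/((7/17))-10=121.41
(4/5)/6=2/15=0.13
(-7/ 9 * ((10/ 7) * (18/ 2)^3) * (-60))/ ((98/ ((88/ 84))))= 519.53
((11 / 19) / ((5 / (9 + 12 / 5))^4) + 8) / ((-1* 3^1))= -9236369 / 1171875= -7.88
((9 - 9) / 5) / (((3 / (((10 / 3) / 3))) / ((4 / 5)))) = 0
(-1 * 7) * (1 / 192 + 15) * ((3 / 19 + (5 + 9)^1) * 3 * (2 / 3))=-2974.19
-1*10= -10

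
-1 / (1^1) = -1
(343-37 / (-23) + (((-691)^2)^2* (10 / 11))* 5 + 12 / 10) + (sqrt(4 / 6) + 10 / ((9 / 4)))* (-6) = 3932794818688394 / 3795-2* sqrt(6) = 1036309570136.97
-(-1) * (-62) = -62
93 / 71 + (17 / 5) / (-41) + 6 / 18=1.56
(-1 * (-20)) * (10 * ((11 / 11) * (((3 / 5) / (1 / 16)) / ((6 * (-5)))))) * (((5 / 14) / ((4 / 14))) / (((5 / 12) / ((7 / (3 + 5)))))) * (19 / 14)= -228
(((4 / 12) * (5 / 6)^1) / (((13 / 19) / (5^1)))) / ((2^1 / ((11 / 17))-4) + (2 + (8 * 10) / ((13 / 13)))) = 5225 / 208728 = 0.03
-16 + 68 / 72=-15.06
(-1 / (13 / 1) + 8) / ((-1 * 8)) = -103 / 104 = -0.99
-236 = -236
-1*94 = -94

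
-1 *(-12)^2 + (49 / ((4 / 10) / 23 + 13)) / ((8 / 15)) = -546673 / 3992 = -136.94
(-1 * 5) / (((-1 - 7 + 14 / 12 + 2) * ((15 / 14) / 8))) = 224 / 29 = 7.72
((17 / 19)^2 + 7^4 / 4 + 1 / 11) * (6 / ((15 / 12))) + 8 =57450026 / 19855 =2893.48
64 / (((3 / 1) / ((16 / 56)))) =128 / 21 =6.10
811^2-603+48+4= 657170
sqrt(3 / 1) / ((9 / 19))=3.66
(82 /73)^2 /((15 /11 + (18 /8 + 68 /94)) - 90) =-13905232 /944037679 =-0.01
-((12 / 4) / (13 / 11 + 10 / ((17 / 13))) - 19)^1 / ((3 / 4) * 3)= 123232 / 14859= 8.29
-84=-84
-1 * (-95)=95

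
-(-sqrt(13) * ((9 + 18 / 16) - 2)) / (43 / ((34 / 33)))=1105 * sqrt(13) / 5676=0.70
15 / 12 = 5 / 4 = 1.25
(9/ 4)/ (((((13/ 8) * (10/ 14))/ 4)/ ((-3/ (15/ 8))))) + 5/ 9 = -34663/ 2925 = -11.85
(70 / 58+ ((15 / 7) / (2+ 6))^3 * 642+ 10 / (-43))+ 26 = 4304566321 / 109496576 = 39.31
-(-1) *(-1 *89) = -89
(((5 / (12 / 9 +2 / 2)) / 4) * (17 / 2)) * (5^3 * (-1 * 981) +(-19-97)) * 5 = -156494775 / 56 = -2794549.55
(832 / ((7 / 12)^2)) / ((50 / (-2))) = -97.80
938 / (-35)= -134 / 5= -26.80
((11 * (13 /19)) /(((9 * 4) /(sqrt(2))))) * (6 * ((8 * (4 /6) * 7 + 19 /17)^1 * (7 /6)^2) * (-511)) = -7021511497 * sqrt(2) /209304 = -47442.56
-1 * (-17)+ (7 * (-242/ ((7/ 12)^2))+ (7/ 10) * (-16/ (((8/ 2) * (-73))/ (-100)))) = -2537177/ 511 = -4965.12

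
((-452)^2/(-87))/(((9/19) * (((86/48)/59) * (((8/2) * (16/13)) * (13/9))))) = -28628098/1247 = -22957.58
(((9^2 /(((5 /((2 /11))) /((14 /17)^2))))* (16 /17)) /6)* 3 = 254016 /270215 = 0.94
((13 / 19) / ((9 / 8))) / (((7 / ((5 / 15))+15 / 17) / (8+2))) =0.28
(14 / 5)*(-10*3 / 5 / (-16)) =1.05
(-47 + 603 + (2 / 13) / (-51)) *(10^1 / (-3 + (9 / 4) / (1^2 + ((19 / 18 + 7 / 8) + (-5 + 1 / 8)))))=-258038200 / 192933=-1337.45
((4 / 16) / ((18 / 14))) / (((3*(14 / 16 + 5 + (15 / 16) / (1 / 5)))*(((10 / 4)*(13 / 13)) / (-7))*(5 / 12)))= -1568 / 38025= -0.04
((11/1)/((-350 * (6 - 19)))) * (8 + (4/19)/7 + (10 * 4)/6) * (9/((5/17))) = 1644852/1512875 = 1.09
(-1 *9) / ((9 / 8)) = -8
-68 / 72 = -17 / 18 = -0.94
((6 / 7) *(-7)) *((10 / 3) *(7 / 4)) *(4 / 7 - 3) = 85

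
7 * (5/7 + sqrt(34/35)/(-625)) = 5 - sqrt(1190)/3125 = 4.99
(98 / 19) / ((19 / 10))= 980 / 361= 2.71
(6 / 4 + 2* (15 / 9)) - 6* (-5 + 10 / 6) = 149 / 6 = 24.83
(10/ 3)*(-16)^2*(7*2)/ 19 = 628.77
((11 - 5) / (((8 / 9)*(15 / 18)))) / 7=81 / 70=1.16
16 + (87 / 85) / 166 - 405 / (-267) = 22005233 / 1255790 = 17.52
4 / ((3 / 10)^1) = 40 / 3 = 13.33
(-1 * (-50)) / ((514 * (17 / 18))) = 450 / 4369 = 0.10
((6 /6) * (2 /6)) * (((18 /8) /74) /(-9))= -1 /888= -0.00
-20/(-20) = 1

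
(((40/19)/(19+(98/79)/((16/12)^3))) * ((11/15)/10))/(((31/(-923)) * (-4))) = 25666784/436051425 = 0.06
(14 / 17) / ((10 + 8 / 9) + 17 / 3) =126 / 2533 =0.05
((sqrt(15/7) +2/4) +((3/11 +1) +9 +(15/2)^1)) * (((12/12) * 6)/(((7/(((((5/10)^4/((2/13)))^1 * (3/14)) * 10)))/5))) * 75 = 219375 * sqrt(105)/5488 +44094375/8624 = 5522.59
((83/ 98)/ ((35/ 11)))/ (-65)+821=183041037/ 222950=821.00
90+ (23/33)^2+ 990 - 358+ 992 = 1867075/1089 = 1714.49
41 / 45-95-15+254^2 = 2898311 / 45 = 64406.91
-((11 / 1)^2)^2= -14641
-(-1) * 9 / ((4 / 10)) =45 / 2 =22.50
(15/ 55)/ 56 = 3/ 616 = 0.00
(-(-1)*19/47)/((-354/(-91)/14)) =12103/8319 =1.45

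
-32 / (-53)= 32 / 53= 0.60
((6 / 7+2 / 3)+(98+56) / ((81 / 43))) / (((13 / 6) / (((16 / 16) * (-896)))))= -12087808 / 351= -34438.20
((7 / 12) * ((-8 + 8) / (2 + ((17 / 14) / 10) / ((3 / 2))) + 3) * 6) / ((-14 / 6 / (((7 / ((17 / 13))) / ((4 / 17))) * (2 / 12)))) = -273 / 16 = -17.06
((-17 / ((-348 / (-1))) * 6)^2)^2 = 83521 / 11316496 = 0.01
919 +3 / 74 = 68009 / 74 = 919.04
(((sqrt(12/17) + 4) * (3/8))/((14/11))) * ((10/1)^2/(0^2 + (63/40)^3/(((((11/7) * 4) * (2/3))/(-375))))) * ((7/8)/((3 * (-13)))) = 774400 * sqrt(51)/3481404381 + 1548800/204788493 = 0.01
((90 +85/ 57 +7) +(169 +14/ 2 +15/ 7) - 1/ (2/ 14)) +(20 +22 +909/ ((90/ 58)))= 1790381/ 1995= 897.43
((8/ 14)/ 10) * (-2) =-4/ 35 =-0.11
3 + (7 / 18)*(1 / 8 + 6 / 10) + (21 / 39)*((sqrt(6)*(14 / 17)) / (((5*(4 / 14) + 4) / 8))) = 2744*sqrt(6) / 4199 + 2363 / 720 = 4.88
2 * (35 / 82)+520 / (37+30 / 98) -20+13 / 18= -1512769 / 337266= -4.49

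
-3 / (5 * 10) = -3 / 50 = -0.06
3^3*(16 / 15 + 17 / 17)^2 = 2883 / 25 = 115.32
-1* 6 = -6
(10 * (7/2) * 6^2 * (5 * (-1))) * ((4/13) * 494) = -957600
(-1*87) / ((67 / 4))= -5.19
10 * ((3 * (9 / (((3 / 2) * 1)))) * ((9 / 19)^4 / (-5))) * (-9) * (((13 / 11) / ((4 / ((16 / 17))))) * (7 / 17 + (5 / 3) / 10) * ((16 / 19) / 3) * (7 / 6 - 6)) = -28019774016 / 7871518721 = -3.56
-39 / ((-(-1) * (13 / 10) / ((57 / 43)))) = -1710 / 43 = -39.77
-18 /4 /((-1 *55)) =9 /110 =0.08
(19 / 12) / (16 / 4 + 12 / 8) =19 / 66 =0.29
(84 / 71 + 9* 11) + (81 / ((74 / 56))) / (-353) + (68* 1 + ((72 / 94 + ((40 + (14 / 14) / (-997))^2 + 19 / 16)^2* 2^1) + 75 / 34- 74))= 480453348534328389449326981525 / 93707027204364196222592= 5127185.90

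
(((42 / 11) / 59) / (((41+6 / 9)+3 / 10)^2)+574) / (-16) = -295241961203 / 8229740552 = -35.88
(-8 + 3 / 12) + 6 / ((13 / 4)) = -307 / 52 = -5.90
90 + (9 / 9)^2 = 91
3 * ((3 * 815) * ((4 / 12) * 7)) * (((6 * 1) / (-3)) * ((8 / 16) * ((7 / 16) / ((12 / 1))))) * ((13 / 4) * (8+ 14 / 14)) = -4672395 / 256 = -18251.54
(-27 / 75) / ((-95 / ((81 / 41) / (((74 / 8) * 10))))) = 1458 / 18014375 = 0.00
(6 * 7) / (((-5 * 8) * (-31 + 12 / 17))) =357 / 10300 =0.03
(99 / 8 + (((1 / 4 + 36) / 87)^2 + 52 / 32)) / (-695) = -2041 / 100080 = -0.02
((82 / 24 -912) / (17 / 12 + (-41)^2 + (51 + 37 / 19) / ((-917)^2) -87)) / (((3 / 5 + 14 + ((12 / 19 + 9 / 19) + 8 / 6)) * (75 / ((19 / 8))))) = -62884771368853 / 59413663133462080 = -0.00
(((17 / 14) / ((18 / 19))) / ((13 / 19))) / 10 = 6137 / 32760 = 0.19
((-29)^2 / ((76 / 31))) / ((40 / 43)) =1121053 / 3040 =368.77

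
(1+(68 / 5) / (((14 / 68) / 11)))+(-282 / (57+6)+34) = 79501 / 105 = 757.15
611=611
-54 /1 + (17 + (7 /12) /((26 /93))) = -3631 /104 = -34.91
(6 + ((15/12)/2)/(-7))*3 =993/56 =17.73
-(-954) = 954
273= 273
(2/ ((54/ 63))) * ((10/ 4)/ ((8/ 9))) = 6.56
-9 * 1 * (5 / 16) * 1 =-45 / 16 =-2.81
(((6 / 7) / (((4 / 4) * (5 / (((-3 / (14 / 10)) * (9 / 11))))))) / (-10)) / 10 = 81 / 26950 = 0.00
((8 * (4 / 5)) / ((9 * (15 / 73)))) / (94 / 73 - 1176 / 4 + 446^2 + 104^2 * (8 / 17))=724744 / 42661357425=0.00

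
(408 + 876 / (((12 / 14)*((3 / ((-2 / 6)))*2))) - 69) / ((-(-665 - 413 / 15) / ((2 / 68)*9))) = 9525 / 88298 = 0.11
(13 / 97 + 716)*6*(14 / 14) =416790 / 97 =4296.80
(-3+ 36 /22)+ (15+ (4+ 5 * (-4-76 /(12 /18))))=-6296 /11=-572.36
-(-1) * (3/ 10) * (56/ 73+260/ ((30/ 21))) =20013/ 365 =54.83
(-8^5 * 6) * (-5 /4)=245760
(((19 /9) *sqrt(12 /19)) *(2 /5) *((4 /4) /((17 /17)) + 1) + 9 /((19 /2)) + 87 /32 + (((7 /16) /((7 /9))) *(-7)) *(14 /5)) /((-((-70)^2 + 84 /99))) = 738243 /491653120 - 11 *sqrt(57) /303240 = 0.00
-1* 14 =-14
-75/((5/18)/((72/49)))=-19440/49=-396.73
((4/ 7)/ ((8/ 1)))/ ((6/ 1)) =0.01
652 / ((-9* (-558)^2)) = -163 / 700569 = -0.00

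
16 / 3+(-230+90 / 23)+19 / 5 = -74849 / 345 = -216.95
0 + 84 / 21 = 4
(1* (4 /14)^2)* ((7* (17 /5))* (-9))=-612 /35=-17.49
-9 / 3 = -3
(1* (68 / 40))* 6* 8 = 408 / 5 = 81.60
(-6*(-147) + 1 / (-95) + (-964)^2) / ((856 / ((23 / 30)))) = 2032438907 / 2439600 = 833.10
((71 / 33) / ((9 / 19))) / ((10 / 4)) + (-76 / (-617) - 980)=-896142574 / 916245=-978.06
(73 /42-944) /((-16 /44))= 435325 /168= 2591.22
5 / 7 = 0.71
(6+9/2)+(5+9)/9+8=361/18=20.06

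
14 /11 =1.27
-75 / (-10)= 15 / 2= 7.50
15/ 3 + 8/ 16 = 11/ 2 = 5.50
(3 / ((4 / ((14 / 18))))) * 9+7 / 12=35 / 6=5.83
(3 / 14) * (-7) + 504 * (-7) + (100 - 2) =-6863 / 2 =-3431.50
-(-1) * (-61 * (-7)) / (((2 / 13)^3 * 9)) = 938119 / 72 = 13029.43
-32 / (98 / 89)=-1424 / 49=-29.06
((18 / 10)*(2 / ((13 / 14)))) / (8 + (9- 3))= 18 / 65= 0.28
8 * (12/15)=32/5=6.40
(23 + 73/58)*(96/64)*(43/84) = 8643/464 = 18.63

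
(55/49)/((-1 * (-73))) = 55/3577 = 0.02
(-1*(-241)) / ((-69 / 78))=-6266 / 23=-272.43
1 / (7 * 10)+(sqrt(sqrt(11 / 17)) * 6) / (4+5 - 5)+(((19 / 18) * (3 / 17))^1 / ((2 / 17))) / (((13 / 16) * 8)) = 352 / 1365+3 * 11^(1 / 4) * 17^(3 / 4) / 34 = 1.60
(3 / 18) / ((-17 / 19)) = -19 / 102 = -0.19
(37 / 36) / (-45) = -37 / 1620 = -0.02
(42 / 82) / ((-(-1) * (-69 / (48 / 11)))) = -336 / 10373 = -0.03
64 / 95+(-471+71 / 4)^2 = 312263079 / 1520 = 205436.24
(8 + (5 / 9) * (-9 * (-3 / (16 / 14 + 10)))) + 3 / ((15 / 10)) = 295 / 26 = 11.35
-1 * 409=-409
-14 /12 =-7 /6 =-1.17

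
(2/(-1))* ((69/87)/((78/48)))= -368/377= -0.98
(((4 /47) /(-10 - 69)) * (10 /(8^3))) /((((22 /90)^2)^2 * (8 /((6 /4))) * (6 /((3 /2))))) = -61509375 /222666887168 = -0.00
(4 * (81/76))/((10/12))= 486/95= 5.12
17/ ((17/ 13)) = 13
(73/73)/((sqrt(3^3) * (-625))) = -sqrt(3)/5625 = -0.00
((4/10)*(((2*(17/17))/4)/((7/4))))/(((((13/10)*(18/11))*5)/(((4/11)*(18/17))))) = 32/7735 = 0.00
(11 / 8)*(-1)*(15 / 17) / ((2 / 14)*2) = -1155 / 272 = -4.25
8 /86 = 4 /43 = 0.09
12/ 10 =6/ 5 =1.20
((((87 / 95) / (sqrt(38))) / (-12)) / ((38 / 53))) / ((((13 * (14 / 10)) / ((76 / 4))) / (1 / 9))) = -1537 * sqrt(38) / 4730544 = -0.00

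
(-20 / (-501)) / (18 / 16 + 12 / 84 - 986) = -224 / 5525529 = -0.00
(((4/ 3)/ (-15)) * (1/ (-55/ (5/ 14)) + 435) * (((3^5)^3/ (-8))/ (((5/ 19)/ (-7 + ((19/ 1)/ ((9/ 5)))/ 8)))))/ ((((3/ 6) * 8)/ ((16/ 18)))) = -10246409208477/ 30800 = -332675623.65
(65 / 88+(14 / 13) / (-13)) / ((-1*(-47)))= 0.01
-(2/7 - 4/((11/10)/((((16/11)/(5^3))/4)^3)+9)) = -0.29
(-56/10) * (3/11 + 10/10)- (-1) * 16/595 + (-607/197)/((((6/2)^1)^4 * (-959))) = -101592289903/14308083405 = -7.10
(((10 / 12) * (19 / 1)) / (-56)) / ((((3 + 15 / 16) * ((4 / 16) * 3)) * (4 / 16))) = -1520 / 3969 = -0.38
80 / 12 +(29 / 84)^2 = 47881 / 7056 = 6.79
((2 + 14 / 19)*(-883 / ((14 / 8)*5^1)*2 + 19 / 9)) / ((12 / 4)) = -3271372 / 17955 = -182.20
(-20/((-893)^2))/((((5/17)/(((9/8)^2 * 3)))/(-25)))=103275/12759184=0.01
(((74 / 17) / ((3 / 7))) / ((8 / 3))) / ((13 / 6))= 777 / 442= 1.76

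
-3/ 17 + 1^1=14/ 17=0.82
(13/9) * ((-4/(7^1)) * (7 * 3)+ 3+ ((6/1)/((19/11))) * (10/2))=689/57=12.09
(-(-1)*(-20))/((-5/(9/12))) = 3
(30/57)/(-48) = -5/456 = -0.01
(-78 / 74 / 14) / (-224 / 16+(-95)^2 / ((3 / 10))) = -117 / 46727744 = -0.00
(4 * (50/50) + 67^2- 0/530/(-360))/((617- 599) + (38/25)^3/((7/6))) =491421875/2297982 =213.85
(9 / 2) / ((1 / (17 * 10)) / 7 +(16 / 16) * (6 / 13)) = 69615 / 7153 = 9.73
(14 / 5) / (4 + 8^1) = 7 / 30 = 0.23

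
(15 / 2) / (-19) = -0.39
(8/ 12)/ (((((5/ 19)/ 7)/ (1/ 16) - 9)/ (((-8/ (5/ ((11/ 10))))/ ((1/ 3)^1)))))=11704/ 27925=0.42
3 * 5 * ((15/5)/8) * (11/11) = 45/8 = 5.62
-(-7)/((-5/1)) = -7/5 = -1.40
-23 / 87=-0.26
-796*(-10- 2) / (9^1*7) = 3184 / 21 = 151.62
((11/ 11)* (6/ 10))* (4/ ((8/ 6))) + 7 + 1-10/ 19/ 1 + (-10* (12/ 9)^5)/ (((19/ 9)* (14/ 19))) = -319891/ 17955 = -17.82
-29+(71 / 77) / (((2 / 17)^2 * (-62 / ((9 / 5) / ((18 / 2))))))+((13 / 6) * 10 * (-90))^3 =-707972267789439 / 95480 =-7414875029.21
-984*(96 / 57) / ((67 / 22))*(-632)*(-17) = -7442755584 / 1273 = -5846626.54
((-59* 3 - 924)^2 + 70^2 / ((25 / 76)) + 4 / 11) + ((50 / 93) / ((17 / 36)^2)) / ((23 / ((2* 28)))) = 2781385321647 / 2266627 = 1227103.23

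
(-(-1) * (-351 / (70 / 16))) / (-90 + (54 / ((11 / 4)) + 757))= -0.12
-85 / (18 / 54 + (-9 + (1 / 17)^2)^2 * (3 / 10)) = -21297855 / 6167521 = -3.45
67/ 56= 1.20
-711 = -711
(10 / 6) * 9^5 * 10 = 984150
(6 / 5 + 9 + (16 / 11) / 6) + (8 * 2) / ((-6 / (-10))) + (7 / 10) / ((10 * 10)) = 408277 / 11000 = 37.12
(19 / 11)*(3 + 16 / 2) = 19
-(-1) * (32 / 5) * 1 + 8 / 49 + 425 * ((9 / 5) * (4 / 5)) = 151548 / 245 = 618.56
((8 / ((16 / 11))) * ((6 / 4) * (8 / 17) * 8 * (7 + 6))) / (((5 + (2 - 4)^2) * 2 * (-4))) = -286 / 51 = -5.61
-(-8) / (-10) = -4 / 5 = -0.80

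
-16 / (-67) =16 / 67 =0.24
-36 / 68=-9 / 17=-0.53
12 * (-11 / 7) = -132 / 7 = -18.86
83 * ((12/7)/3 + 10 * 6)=35192/7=5027.43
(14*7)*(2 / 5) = 196 / 5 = 39.20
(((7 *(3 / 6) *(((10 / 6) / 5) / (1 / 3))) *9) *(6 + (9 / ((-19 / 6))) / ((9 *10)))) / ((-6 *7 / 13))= -22113 / 380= -58.19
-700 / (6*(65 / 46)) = -3220 / 39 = -82.56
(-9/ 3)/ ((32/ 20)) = -15/ 8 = -1.88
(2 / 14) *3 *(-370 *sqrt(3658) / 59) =-162.55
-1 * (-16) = 16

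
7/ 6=1.17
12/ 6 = 2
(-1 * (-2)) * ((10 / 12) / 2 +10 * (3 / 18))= 25 / 6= 4.17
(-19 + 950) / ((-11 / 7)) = -6517 / 11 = -592.45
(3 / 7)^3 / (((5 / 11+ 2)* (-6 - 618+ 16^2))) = -11 / 126224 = -0.00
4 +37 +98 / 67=2845 / 67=42.46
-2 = -2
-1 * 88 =-88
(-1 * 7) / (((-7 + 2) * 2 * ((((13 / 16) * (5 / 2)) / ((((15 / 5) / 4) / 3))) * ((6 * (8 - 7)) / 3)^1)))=14 / 325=0.04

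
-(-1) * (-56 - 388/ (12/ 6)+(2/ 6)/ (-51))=-38251/ 153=-250.01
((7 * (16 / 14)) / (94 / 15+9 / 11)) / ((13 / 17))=22440 / 15197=1.48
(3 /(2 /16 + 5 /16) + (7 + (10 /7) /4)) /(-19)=-199 /266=-0.75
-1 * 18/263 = -18/263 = -0.07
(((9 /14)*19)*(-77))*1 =-1881 /2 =-940.50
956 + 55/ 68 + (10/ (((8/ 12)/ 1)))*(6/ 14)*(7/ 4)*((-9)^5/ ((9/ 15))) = -18805603/ 17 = -1106211.94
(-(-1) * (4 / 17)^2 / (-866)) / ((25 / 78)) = -624 / 3128425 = -0.00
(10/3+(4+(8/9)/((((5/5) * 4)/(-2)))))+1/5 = 319/45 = 7.09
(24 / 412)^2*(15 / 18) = 30 / 10609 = 0.00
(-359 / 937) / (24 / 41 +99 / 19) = -279661 / 4230555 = -0.07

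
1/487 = 0.00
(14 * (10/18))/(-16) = -35/72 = -0.49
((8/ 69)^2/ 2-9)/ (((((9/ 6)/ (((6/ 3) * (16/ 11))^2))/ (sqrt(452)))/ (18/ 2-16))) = 1227649024 * sqrt(113)/ 1728243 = 7551.07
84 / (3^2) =28 / 3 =9.33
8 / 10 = 4 / 5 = 0.80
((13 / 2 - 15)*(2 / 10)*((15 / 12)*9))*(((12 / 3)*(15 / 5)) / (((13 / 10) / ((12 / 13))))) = -27540 / 169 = -162.96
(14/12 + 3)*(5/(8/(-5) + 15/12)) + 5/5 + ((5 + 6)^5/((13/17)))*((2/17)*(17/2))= 210546.63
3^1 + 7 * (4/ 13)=67/ 13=5.15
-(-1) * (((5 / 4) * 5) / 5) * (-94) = -235 / 2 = -117.50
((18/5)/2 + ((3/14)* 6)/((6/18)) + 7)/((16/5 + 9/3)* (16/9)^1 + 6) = 3987/5362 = 0.74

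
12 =12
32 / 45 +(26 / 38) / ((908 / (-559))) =225049 / 776340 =0.29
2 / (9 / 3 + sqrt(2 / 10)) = 0.58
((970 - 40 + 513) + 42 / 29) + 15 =42324 / 29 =1459.45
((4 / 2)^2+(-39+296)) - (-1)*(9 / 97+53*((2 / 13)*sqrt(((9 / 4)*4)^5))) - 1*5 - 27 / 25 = 70502428 / 31525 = 2236.40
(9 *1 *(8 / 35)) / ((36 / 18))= 36 / 35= 1.03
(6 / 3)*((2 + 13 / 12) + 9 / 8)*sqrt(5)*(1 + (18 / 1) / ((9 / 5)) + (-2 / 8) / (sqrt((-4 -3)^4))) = 217655*sqrt(5) / 2352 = 206.93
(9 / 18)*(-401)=-401 / 2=-200.50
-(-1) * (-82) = -82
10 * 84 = 840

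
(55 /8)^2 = 3025 /64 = 47.27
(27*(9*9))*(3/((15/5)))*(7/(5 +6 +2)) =15309/13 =1177.62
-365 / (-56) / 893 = 365 / 50008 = 0.01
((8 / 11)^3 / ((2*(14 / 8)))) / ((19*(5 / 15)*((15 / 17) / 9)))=0.18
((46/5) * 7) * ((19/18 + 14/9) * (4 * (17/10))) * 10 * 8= 4116448/45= 91476.62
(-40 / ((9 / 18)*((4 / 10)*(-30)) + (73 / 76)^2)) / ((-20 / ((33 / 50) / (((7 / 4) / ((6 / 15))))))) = -0.06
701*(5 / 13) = 3505 / 13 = 269.62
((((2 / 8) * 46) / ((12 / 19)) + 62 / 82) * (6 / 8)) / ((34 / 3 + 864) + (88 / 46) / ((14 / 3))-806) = 9013263 / 44196032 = 0.20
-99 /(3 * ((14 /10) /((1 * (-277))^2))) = -12660285 /7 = -1808612.14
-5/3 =-1.67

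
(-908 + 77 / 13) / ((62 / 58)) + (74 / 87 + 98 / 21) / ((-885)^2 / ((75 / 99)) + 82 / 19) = -38746171850887 / 45914401351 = -843.88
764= 764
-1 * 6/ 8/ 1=-3/ 4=-0.75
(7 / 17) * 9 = 63 / 17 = 3.71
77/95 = 0.81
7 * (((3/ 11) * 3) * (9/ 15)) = 189/ 55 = 3.44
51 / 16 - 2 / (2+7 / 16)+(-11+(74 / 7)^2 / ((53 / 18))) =47516393 / 1620528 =29.32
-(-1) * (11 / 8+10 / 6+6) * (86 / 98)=1333 / 168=7.93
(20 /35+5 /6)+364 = 15347 /42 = 365.40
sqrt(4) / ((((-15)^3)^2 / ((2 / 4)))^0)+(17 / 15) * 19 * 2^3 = 2614 / 15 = 174.27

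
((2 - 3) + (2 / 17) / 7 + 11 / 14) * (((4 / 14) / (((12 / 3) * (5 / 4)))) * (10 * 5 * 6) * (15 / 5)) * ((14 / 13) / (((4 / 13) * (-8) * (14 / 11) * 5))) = 4653 / 6664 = 0.70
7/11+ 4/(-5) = -9/55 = -0.16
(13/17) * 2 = 26/17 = 1.53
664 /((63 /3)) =664 /21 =31.62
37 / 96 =0.39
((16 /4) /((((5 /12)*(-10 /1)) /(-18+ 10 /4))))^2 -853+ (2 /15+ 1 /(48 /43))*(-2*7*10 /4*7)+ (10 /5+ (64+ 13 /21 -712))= -107037867 /70000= -1529.11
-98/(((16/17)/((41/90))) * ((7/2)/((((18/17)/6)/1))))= -287/120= -2.39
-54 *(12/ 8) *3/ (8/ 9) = -2187/ 8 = -273.38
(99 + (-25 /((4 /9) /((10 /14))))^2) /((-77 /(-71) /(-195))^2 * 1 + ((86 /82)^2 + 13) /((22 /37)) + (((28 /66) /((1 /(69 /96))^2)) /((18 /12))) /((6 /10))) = 228529092757926589200 /3195490706011500323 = 71.52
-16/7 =-2.29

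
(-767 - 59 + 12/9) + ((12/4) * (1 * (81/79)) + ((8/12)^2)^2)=-5256095/6399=-821.39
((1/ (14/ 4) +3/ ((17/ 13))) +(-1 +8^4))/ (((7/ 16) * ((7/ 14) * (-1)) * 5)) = -15603584/ 4165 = -3746.36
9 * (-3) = -27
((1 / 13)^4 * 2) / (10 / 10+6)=2 / 199927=0.00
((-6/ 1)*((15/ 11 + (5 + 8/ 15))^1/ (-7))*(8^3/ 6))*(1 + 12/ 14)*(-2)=-15149056/ 8085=-1873.72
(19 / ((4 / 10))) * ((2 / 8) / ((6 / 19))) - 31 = 317 / 48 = 6.60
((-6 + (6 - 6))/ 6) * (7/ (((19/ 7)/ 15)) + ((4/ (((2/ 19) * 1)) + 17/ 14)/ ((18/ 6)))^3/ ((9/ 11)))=-144333927/ 52136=-2768.41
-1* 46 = -46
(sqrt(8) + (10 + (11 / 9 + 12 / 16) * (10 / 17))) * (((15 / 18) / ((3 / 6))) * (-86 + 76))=-233.14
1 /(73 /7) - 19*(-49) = 67970 /73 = 931.10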